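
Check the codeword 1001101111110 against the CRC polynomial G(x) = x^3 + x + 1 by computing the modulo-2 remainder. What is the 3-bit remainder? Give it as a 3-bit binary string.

000

Modulo-2 division of 1001101111110 by 1011:
  pos 0: 1001 XOR 1011 = 0010
  pos 2: 1010 XOR 1011 = 0001
  pos 5: 1111 XOR 1011 = 0100
  pos 6: 1001 XOR 1011 = 0010
  pos 8: 1011 XOR 1011 = 0000
Remainder = 000 (zero — the frame passes the CRC check).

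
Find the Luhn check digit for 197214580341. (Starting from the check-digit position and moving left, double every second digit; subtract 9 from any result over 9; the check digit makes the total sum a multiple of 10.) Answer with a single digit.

6

Partial digits right→left: 1 4 3 0 8 5 4 1 2 7 9 1
Double every second digit counting from the check-digit position (so the 1st, 3rd, 5th, ... of the partial from the right).
  doubled (with −9 where >9): 2 6 7 8 4 9 → sum 36
  kept as-is: 4 0 5 1 7 1 → sum 18
Total = 36 + 18 = 54.
Check digit = (10 − (54 mod 10)) mod 10 = 6.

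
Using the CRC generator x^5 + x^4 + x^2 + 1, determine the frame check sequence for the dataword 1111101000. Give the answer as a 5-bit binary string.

10100

Append 5 zeros: 111110100000000. Divide by 110101 (XOR where the leading bit is 1):
  pos 0: 111110 XOR 110101 = 001011
  pos 2: 101110 XOR 110101 = 011011
  pos 3: 110110 XOR 110101 = 000011
  pos 7: 110000 XOR 110101 = 000101
Remainder (last 5 bits) = 10100. This is the CRC / FCS.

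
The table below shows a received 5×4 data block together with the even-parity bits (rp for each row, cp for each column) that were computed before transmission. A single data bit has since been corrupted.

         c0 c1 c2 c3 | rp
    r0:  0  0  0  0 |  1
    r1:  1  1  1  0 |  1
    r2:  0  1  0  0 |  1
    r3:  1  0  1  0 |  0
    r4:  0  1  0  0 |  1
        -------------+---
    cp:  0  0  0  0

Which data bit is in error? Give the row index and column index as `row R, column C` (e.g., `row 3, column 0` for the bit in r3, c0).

Recompute each row's even parity and compare to rp:
  r0: data parity 0, sent rp 1 → mismatch
  r1: data parity 1, sent rp 1 → ok
  r2: data parity 1, sent rp 1 → ok
  r3: data parity 0, sent rp 0 → ok
  r4: data parity 1, sent rp 1 → ok
Recompute each column's even parity and compare to cp:
  c0: data parity 0, sent cp 0 → ok
  c1: data parity 1, sent cp 0 → mismatch
  c2: data parity 0, sent cp 0 → ok
  c3: data parity 0, sent cp 0 → ok
Exactly one row (r0) and one column (c1) fail → the flipped bit is at their intersection.

row 0, column 1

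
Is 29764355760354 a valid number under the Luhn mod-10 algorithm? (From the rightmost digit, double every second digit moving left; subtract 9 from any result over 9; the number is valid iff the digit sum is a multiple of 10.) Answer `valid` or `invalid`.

valid

From the right, keep odd positions and double even positions (subtract 9 from any doubled value over 9):
  doubled (positions 2,4,...): 1 0 5 1 8 5 4 → sum 24
  kept (positions 1,3,...): 4 3 6 5 3 6 9 → sum 36
Total = 60.
60 mod 10 = 0, so the number is valid.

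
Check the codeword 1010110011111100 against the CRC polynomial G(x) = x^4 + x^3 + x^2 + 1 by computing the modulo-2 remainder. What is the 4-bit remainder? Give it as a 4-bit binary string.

0000

Modulo-2 division of 1010110011111100 by 11101:
  pos 0: 10101 XOR 11101 = 01000
  pos 1: 10001 XOR 11101 = 01100
  pos 2: 11000 XOR 11101 = 00101
  pos 4: 10101 XOR 11101 = 01000
  pos 5: 10001 XOR 11101 = 01100
  pos 6: 11001 XOR 11101 = 00100
  pos 8: 10011 XOR 11101 = 01110
  pos 9: 11101 XOR 11101 = 00000
Remainder = 0000 (zero — the frame passes the CRC check).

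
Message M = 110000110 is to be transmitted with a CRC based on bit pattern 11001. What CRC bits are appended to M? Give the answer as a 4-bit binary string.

Append 4 zeros: 1100001100000. Divide by 11001 (XOR where the leading bit is 1):
  pos 0: 11000 XOR 11001 = 00001
  pos 4: 10110 XOR 11001 = 01111
  pos 5: 11110 XOR 11001 = 00111
  pos 7: 11100 XOR 11001 = 00101
Remainder (last 4 bits) = 1010. This is the CRC / FCS.

1010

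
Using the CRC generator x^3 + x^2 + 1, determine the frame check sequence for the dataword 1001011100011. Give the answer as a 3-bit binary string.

Append 3 zeros: 1001011100011000. Divide by 1101 (XOR where the leading bit is 1):
  pos 0: 1001 XOR 1101 = 0100
  pos 1: 1000 XOR 1101 = 0101
  pos 2: 1011 XOR 1101 = 0110
  pos 3: 1101 XOR 1101 = 0000
  pos 7: 1000 XOR 1101 = 0101
  pos 8: 1011 XOR 1101 = 0110
  pos 9: 1101 XOR 1101 = 0000
Remainder (last 3 bits) = 000. This is the CRC / FCS.

000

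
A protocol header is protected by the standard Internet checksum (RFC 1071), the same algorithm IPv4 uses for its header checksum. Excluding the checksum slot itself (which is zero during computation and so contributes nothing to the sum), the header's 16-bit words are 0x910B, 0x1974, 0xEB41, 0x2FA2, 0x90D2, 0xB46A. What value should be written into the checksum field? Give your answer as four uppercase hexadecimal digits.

One's-complement addition (fold any carry out of bit 15 back into bit 0):
  0x910B + 0x1974 = 0x0AA7F
  0xAA7F + 0xEB41 = 0x195C0 → wrap carry → 0x95C1
  0x95C1 + 0x2FA2 = 0x0C563
  0xC563 + 0x90D2 = 0x15635 → wrap carry → 0x5636
  0x5636 + 0xB46A = 0x10AA0 → wrap carry → 0x0AA1
One's-complement sum = 0x0AA1.
Checksum = ~0x0AA1 & 0xFFFF = 0xF55E.

F55E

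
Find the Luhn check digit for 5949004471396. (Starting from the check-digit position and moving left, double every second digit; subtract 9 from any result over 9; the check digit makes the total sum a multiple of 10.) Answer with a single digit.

7

Partial digits right→left: 6 9 3 1 7 4 4 0 0 9 4 9 5
Double every second digit counting from the check-digit position (so the 1st, 3rd, 5th, ... of the partial from the right).
  doubled (with −9 where >9): 3 6 5 8 0 8 1 → sum 31
  kept as-is: 9 1 4 0 9 9 → sum 32
Total = 31 + 32 = 63.
Check digit = (10 − (63 mod 10)) mod 10 = 7.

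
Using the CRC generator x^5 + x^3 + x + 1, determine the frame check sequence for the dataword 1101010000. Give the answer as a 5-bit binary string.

Append 5 zeros: 110101000000000. Divide by 101011 (XOR where the leading bit is 1):
  pos 0: 110101 XOR 101011 = 011110
  pos 1: 111100 XOR 101011 = 010111
  pos 2: 101110 XOR 101011 = 000101
  pos 5: 101000 XOR 101011 = 000011
  pos 9: 110000 XOR 101011 = 011011
Remainder (last 5 bits) = 11011. This is the CRC / FCS.

11011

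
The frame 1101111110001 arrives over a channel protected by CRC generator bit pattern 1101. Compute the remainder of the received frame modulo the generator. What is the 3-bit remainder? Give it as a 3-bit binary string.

Modulo-2 division of 1101111110001 by 1101:
  pos 0: 1101 XOR 1101 = 0000
  pos 4: 1111 XOR 1101 = 0010
  pos 6: 1010 XOR 1101 = 0111
  pos 7: 1110 XOR 1101 = 0011
  pos 9: 1101 XOR 1101 = 0000
Remainder = 000 (zero — the frame passes the CRC check).

000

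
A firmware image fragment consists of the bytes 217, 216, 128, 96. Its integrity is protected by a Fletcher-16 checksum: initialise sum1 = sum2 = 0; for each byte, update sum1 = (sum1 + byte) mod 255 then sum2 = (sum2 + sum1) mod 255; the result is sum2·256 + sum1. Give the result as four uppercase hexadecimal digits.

Running sums (mod 255):
  after byte 0 (217): sum1=217, sum2=217
  after byte 1 (216): sum1=178, sum2=140
  after byte 2 (128): sum1=51, sum2=191
  after byte 3 (96): sum1=147, sum2=83
Checksum = sum2·256 + sum1 = 83·256 + 147 = 21395 = 0x5393.

5393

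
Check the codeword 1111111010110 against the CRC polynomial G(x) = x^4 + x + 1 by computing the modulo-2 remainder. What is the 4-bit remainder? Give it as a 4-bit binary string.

1011

Modulo-2 division of 1111111010110 by 10011:
  pos 0: 11111 XOR 10011 = 01100
  pos 1: 11001 XOR 10011 = 01010
  pos 2: 10101 XOR 10011 = 00110
  pos 4: 11001 XOR 10011 = 01010
  pos 5: 10100 XOR 10011 = 00111
  pos 7: 11111 XOR 10011 = 01100
  pos 8: 11000 XOR 10011 = 01011
Remainder = 1011 (nonzero — an error is detected).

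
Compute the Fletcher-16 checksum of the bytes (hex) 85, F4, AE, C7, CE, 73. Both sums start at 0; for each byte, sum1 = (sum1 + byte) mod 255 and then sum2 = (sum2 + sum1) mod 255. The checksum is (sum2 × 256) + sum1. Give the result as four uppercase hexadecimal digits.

0D33

Running sums (mod 255):
  after byte 0 (85): sum1=133, sum2=133
  after byte 1 (F4): sum1=122, sum2=0
  after byte 2 (AE): sum1=41, sum2=41
  after byte 3 (C7): sum1=240, sum2=26
  after byte 4 (CE): sum1=191, sum2=217
  after byte 5 (73): sum1=51, sum2=13
Checksum = sum2·256 + sum1 = 13·256 + 51 = 3379 = 0x0D33.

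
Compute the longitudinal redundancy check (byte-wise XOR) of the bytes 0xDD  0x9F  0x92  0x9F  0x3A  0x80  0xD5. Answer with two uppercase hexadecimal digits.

20

XOR the bytes together:
  start with 0xDD
  0xDD ⊕ 0x9F = 0x42
  0x42 ⊕ 0x92 = 0xD0
  0xD0 ⊕ 0x9F = 0x4F
  0x4F ⊕ 0x3A = 0x75
  0x75 ⊕ 0x80 = 0xF5
  0xF5 ⊕ 0xD5 = 0x20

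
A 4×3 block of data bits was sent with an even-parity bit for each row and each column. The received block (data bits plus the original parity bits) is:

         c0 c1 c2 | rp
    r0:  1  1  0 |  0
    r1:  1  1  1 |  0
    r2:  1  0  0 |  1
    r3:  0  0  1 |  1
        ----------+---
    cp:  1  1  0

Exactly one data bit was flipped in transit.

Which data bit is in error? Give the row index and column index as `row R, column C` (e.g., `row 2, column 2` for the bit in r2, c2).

Recompute each row's even parity and compare to rp:
  r0: data parity 0, sent rp 0 → ok
  r1: data parity 1, sent rp 0 → mismatch
  r2: data parity 1, sent rp 1 → ok
  r3: data parity 1, sent rp 1 → ok
Recompute each column's even parity and compare to cp:
  c0: data parity 1, sent cp 1 → ok
  c1: data parity 0, sent cp 1 → mismatch
  c2: data parity 0, sent cp 0 → ok
Exactly one row (r1) and one column (c1) fail → the flipped bit is at their intersection.

row 1, column 1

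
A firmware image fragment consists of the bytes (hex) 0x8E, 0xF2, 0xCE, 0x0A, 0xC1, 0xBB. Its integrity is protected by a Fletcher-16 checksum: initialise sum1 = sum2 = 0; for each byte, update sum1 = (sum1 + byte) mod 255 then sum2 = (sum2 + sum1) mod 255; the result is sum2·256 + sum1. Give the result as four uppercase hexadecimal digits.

Running sums (mod 255):
  after byte 0 (0x8E): sum1=142, sum2=142
  after byte 1 (0xF2): sum1=129, sum2=16
  after byte 2 (0xCE): sum1=80, sum2=96
  after byte 3 (0x0A): sum1=90, sum2=186
  after byte 4 (0xC1): sum1=28, sum2=214
  after byte 5 (0xBB): sum1=215, sum2=174
Checksum = sum2·256 + sum1 = 174·256 + 215 = 44759 = 0xAED7.

AED7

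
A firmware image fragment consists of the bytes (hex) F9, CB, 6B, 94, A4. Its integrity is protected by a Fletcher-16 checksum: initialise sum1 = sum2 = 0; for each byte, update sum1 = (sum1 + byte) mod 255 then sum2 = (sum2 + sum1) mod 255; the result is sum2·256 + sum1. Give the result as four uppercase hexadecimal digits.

Running sums (mod 255):
  after byte 0 (F9): sum1=249, sum2=249
  after byte 1 (CB): sum1=197, sum2=191
  after byte 2 (6B): sum1=49, sum2=240
  after byte 3 (94): sum1=197, sum2=182
  after byte 4 (A4): sum1=106, sum2=33
Checksum = sum2·256 + sum1 = 33·256 + 106 = 8554 = 0x216A.

216A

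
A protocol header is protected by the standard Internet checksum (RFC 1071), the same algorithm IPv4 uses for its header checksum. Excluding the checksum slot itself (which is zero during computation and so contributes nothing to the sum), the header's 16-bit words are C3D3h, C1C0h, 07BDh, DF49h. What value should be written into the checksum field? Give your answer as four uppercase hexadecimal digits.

One's-complement addition (fold any carry out of bit 15 back into bit 0):
  0xC3D3 + 0xC1C0 = 0x18593 → wrap carry → 0x8594
  0x8594 + 0x07BD = 0x08D51
  0x8D51 + 0xDF49 = 0x16C9A → wrap carry → 0x6C9B
One's-complement sum = 0x6C9B.
Checksum = ~0x6C9B & 0xFFFF = 0x9364.

9364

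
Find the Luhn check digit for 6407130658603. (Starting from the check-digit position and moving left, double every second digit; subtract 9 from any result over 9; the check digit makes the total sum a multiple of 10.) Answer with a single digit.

7

Partial digits right→left: 3 0 6 8 5 6 0 3 1 7 0 4 6
Double every second digit counting from the check-digit position (so the 1st, 3rd, 5th, ... of the partial from the right).
  doubled (with −9 where >9): 6 3 1 0 2 0 3 → sum 15
  kept as-is: 0 8 6 3 7 4 → sum 28
Total = 15 + 28 = 43.
Check digit = (10 − (43 mod 10)) mod 10 = 7.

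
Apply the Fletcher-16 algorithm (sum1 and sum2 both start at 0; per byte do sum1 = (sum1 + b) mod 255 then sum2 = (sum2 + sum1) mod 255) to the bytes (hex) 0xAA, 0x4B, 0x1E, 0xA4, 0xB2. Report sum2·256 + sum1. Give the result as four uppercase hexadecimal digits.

Running sums (mod 255):
  after byte 0 (0xAA): sum1=170, sum2=170
  after byte 1 (0x4B): sum1=245, sum2=160
  after byte 2 (0x1E): sum1=20, sum2=180
  after byte 3 (0xA4): sum1=184, sum2=109
  after byte 4 (0xB2): sum1=107, sum2=216
Checksum = sum2·256 + sum1 = 216·256 + 107 = 55403 = 0xD86B.

D86B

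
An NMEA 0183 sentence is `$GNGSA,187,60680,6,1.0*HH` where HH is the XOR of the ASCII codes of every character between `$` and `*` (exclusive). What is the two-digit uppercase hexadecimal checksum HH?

XOR the ASCII codes of the payload characters:
  'G' = 0x47 → acc = 0x47
  'N' = 0x4E → acc = 0x09
  'G' = 0x47 → acc = 0x4E
  'S' = 0x53 → acc = 0x1D
  'A' = 0x41 → acc = 0x5C
  ',' = 0x2C → acc = 0x70
  '1' = 0x31 → acc = 0x41
  '8' = 0x38 → acc = 0x79
  '7' = 0x37 → acc = 0x4E
  ',' = 0x2C → acc = 0x62
  '6' = 0x36 → acc = 0x54
  '0' = 0x30 → acc = 0x64
  '6' = 0x36 → acc = 0x52
  '8' = 0x38 → acc = 0x6A
  '0' = 0x30 → acc = 0x5A
  ',' = 0x2C → acc = 0x76
  '6' = 0x36 → acc = 0x40
  ',' = 0x2C → acc = 0x6C
  '1' = 0x31 → acc = 0x5D
  '.' = 0x2E → acc = 0x73
  '0' = 0x30 → acc = 0x43
Checksum = 0x43.

43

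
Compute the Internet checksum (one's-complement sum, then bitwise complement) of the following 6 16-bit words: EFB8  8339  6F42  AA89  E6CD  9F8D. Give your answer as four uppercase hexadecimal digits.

ECE5

One's-complement addition (fold any carry out of bit 15 back into bit 0):
  0xEFB8 + 0x8339 = 0x172F1 → wrap carry → 0x72F2
  0x72F2 + 0x6F42 = 0x0E234
  0xE234 + 0xAA89 = 0x18CBD → wrap carry → 0x8CBE
  0x8CBE + 0xE6CD = 0x1738B → wrap carry → 0x738C
  0x738C + 0x9F8D = 0x11319 → wrap carry → 0x131A
One's-complement sum = 0x131A.
Checksum = ~0x131A & 0xFFFF = 0xECE5.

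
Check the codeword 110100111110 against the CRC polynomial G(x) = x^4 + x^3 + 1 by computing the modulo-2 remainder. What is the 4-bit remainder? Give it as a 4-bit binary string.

0101

Modulo-2 division of 110100111110 by 11001:
  pos 0: 11010 XOR 11001 = 00011
  pos 3: 11011 XOR 11001 = 00010
  pos 6: 10111 XOR 11001 = 01110
  pos 7: 11100 XOR 11001 = 00101
Remainder = 0101 (nonzero — an error is detected).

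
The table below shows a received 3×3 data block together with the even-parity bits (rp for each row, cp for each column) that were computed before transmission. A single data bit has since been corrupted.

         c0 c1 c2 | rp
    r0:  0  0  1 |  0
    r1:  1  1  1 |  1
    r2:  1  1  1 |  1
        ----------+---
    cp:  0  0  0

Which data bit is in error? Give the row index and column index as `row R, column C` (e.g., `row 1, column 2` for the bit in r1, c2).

Recompute each row's even parity and compare to rp:
  r0: data parity 1, sent rp 0 → mismatch
  r1: data parity 1, sent rp 1 → ok
  r2: data parity 1, sent rp 1 → ok
Recompute each column's even parity and compare to cp:
  c0: data parity 0, sent cp 0 → ok
  c1: data parity 0, sent cp 0 → ok
  c2: data parity 1, sent cp 0 → mismatch
Exactly one row (r0) and one column (c2) fail → the flipped bit is at their intersection.

row 0, column 2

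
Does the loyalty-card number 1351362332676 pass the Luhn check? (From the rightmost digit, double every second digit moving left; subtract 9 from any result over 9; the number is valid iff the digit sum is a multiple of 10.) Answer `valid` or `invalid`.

invalid

From the right, keep odd positions and double even positions (subtract 9 from any doubled value over 9):
  doubled (positions 2,4,...): 5 4 6 3 2 6 → sum 26
  kept (positions 1,3,...): 6 6 3 2 3 5 1 → sum 26
Total = 52.
52 mod 10 = 2, so the number is invalid.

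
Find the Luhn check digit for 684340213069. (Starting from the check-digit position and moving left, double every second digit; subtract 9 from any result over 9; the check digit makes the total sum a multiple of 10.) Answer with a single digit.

Partial digits right→left: 9 6 0 3 1 2 0 4 3 4 8 6
Double every second digit counting from the check-digit position (so the 1st, 3rd, 5th, ... of the partial from the right).
  doubled (with −9 where >9): 9 0 2 0 6 7 → sum 24
  kept as-is: 6 3 2 4 4 6 → sum 25
Total = 24 + 25 = 49.
Check digit = (10 − (49 mod 10)) mod 10 = 1.

1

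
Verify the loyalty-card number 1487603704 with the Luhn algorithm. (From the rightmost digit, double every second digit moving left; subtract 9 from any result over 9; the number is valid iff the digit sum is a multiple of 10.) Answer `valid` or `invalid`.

valid

From the right, keep odd positions and double even positions (subtract 9 from any doubled value over 9):
  doubled (positions 2,4,...): 0 6 3 7 2 → sum 18
  kept (positions 1,3,...): 4 7 0 7 4 → sum 22
Total = 40.
40 mod 10 = 0, so the number is valid.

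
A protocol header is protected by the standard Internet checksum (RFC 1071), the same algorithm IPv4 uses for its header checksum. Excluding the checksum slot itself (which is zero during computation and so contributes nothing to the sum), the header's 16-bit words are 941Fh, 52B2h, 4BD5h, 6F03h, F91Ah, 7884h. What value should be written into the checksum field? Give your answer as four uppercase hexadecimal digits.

ECB5

One's-complement addition (fold any carry out of bit 15 back into bit 0):
  0x941F + 0x52B2 = 0x0E6D1
  0xE6D1 + 0x4BD5 = 0x132A6 → wrap carry → 0x32A7
  0x32A7 + 0x6F03 = 0x0A1AA
  0xA1AA + 0xF91A = 0x19AC4 → wrap carry → 0x9AC5
  0x9AC5 + 0x7884 = 0x11349 → wrap carry → 0x134A
One's-complement sum = 0x134A.
Checksum = ~0x134A & 0xFFFF = 0xECB5.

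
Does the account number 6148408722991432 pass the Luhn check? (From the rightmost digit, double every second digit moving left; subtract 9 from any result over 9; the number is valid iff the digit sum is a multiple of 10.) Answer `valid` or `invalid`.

valid

From the right, keep odd positions and double even positions (subtract 9 from any doubled value over 9):
  doubled (positions 2,4,...): 6 2 9 4 7 8 8 3 → sum 47
  kept (positions 1,3,...): 2 4 9 2 7 0 8 1 → sum 33
Total = 80.
80 mod 10 = 0, so the number is valid.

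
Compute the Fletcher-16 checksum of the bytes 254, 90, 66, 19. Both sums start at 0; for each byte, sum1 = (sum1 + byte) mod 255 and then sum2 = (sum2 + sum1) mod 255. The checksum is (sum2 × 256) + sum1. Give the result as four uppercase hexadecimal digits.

Running sums (mod 255):
  after byte 0 (254): sum1=254, sum2=254
  after byte 1 (90): sum1=89, sum2=88
  after byte 2 (66): sum1=155, sum2=243
  after byte 3 (19): sum1=174, sum2=162
Checksum = sum2·256 + sum1 = 162·256 + 174 = 41646 = 0xA2AE.

A2AE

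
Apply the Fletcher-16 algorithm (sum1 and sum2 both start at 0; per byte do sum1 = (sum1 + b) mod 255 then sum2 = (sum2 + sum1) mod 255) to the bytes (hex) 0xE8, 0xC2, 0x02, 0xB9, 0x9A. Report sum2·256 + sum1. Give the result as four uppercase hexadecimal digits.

Running sums (mod 255):
  after byte 0 (0xE8): sum1=232, sum2=232
  after byte 1 (0xC2): sum1=171, sum2=148
  after byte 2 (0x02): sum1=173, sum2=66
  after byte 3 (0xB9): sum1=103, sum2=169
  after byte 4 (0x9A): sum1=2, sum2=171
Checksum = sum2·256 + sum1 = 171·256 + 2 = 43778 = 0xAB02.

AB02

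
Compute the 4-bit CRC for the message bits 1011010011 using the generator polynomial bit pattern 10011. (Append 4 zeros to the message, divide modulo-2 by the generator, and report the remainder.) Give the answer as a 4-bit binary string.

Append 4 zeros: 10110100110000. Divide by 10011 (XOR where the leading bit is 1):
  pos 0: 10110 XOR 10011 = 00101
  pos 2: 10110 XOR 10011 = 00101
  pos 4: 10101 XOR 10011 = 00110
  pos 6: 11010 XOR 10011 = 01001
  pos 7: 10010 XOR 10011 = 00001
Remainder (last 4 bits) = 0100. This is the CRC / FCS.

0100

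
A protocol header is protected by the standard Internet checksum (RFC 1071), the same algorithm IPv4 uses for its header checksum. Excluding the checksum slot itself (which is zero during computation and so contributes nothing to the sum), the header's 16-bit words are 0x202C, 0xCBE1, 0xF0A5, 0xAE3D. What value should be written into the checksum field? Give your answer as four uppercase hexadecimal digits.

750E

One's-complement addition (fold any carry out of bit 15 back into bit 0):
  0x202C + 0xCBE1 = 0x0EC0D
  0xEC0D + 0xF0A5 = 0x1DCB2 → wrap carry → 0xDCB3
  0xDCB3 + 0xAE3D = 0x18AF0 → wrap carry → 0x8AF1
One's-complement sum = 0x8AF1.
Checksum = ~0x8AF1 & 0xFFFF = 0x750E.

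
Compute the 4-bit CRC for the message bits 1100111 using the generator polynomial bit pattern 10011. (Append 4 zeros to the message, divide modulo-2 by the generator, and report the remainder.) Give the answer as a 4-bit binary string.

Append 4 zeros: 11001110000. Divide by 10011 (XOR where the leading bit is 1):
  pos 0: 11001 XOR 10011 = 01010
  pos 1: 10101 XOR 10011 = 00110
  pos 3: 11010 XOR 10011 = 01001
  pos 4: 10010 XOR 10011 = 00001
Remainder (last 4 bits) = 0100. This is the CRC / FCS.

0100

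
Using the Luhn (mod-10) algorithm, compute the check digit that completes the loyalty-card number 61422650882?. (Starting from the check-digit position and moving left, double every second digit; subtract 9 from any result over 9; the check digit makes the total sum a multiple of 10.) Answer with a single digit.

6

Partial digits right→left: 2 8 8 0 5 6 2 2 4 1 6
Double every second digit counting from the check-digit position (so the 1st, 3rd, 5th, ... of the partial from the right).
  doubled (with −9 where >9): 4 7 1 4 8 3 → sum 27
  kept as-is: 8 0 6 2 1 → sum 17
Total = 27 + 17 = 44.
Check digit = (10 − (44 mod 10)) mod 10 = 6.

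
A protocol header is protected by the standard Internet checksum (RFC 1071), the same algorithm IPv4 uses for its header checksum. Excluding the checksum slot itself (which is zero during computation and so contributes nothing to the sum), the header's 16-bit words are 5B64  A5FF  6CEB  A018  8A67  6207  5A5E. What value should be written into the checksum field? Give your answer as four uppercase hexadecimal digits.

AACA

One's-complement addition (fold any carry out of bit 15 back into bit 0):
  0x5B64 + 0xA5FF = 0x10163 → wrap carry → 0x0164
  0x0164 + 0x6CEB = 0x06E4F
  0x6E4F + 0xA018 = 0x10E67 → wrap carry → 0x0E68
  0x0E68 + 0x8A67 = 0x098CF
  0x98CF + 0x6207 = 0x0FAD6
  0xFAD6 + 0x5A5E = 0x15534 → wrap carry → 0x5535
One's-complement sum = 0x5535.
Checksum = ~0x5535 & 0xFFFF = 0xAACA.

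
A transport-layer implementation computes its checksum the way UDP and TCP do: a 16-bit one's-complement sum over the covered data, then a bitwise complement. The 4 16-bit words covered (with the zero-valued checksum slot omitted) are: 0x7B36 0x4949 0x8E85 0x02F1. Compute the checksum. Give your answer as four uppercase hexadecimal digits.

One's-complement addition (fold any carry out of bit 15 back into bit 0):
  0x7B36 + 0x4949 = 0x0C47F
  0xC47F + 0x8E85 = 0x15304 → wrap carry → 0x5305
  0x5305 + 0x02F1 = 0x055F6
One's-complement sum = 0x55F6.
Checksum = ~0x55F6 & 0xFFFF = 0xAA09.

AA09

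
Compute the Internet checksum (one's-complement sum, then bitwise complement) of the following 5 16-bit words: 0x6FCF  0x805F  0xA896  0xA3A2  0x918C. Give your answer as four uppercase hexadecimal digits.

320B

One's-complement addition (fold any carry out of bit 15 back into bit 0):
  0x6FCF + 0x805F = 0x0F02E
  0xF02E + 0xA896 = 0x198C4 → wrap carry → 0x98C5
  0x98C5 + 0xA3A2 = 0x13C67 → wrap carry → 0x3C68
  0x3C68 + 0x918C = 0x0CDF4
One's-complement sum = 0xCDF4.
Checksum = ~0xCDF4 & 0xFFFF = 0x320B.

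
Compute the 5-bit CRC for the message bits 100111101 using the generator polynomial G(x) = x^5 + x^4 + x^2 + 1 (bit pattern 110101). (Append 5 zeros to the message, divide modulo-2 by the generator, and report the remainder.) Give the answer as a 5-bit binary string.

11011

Append 5 zeros: 10011110100000. Divide by 110101 (XOR where the leading bit is 1):
  pos 0: 100111 XOR 110101 = 010010
  pos 1: 100101 XOR 110101 = 010000
  pos 2: 100000 XOR 110101 = 010101
  pos 3: 101011 XOR 110101 = 011110
  pos 4: 111100 XOR 110101 = 001001
  pos 6: 100100 XOR 110101 = 010001
  pos 7: 100010 XOR 110101 = 010111
  pos 8: 101110 XOR 110101 = 011011
Remainder (last 5 bits) = 11011. This is the CRC / FCS.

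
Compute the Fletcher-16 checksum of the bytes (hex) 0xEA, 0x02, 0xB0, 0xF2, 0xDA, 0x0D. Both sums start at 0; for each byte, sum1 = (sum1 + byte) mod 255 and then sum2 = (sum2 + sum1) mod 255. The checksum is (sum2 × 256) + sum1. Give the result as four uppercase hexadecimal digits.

Running sums (mod 255):
  after byte 0 (0xEA): sum1=234, sum2=234
  after byte 1 (0x02): sum1=236, sum2=215
  after byte 2 (0xB0): sum1=157, sum2=117
  after byte 3 (0xF2): sum1=144, sum2=6
  after byte 4 (0xDA): sum1=107, sum2=113
  after byte 5 (0x0D): sum1=120, sum2=233
Checksum = sum2·256 + sum1 = 233·256 + 120 = 59768 = 0xE978.

E978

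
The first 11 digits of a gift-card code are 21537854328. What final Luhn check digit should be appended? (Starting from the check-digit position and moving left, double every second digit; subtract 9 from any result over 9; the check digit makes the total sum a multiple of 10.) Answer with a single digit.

Partial digits right→left: 8 2 3 4 5 8 7 3 5 1 2
Double every second digit counting from the check-digit position (so the 1st, 3rd, 5th, ... of the partial from the right).
  doubled (with −9 where >9): 7 6 1 5 1 4 → sum 24
  kept as-is: 2 4 8 3 1 → sum 18
Total = 24 + 18 = 42.
Check digit = (10 − (42 mod 10)) mod 10 = 8.

8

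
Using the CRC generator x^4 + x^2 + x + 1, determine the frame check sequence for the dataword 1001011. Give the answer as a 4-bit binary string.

0000

Append 4 zeros: 10010110000. Divide by 10111 (XOR where the leading bit is 1):
  pos 0: 10010 XOR 10111 = 00101
  pos 2: 10111 XOR 10111 = 00000
Remainder (last 4 bits) = 0000. This is the CRC / FCS.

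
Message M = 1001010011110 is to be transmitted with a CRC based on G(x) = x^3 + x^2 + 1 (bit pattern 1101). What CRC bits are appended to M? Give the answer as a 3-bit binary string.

Append 3 zeros: 1001010011110000. Divide by 1101 (XOR where the leading bit is 1):
  pos 0: 1001 XOR 1101 = 0100
  pos 1: 1000 XOR 1101 = 0101
  pos 2: 1011 XOR 1101 = 0110
  pos 3: 1100 XOR 1101 = 0001
  pos 6: 1011 XOR 1101 = 0110
  pos 7: 1101 XOR 1101 = 0000
  pos 11: 1000 XOR 1101 = 0101
  pos 12: 1010 XOR 1101 = 0111
Remainder (last 3 bits) = 111. This is the CRC / FCS.

111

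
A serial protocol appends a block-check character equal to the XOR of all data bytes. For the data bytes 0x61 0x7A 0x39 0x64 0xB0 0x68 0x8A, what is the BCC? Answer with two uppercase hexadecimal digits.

XOR the bytes together:
  start with 0x61
  0x61 ⊕ 0x7A = 0x1B
  0x1B ⊕ 0x39 = 0x22
  0x22 ⊕ 0x64 = 0x46
  0x46 ⊕ 0xB0 = 0xF6
  0xF6 ⊕ 0x68 = 0x9E
  0x9E ⊕ 0x8A = 0x14

14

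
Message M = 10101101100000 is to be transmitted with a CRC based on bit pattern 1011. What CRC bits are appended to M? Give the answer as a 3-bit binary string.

010

Append 3 zeros: 10101101100000000. Divide by 1011 (XOR where the leading bit is 1):
  pos 0: 1010 XOR 1011 = 0001
  pos 3: 1110 XOR 1011 = 0101
  pos 4: 1011 XOR 1011 = 0000
  pos 8: 1000 XOR 1011 = 0011
  pos 10: 1100 XOR 1011 = 0111
  pos 11: 1110 XOR 1011 = 0101
  pos 12: 1010 XOR 1011 = 0001
Remainder (last 3 bits) = 010. This is the CRC / FCS.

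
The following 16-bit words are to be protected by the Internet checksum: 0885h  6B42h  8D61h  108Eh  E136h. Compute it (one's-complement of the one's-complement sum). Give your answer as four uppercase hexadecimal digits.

One's-complement addition (fold any carry out of bit 15 back into bit 0):
  0x0885 + 0x6B42 = 0x073C7
  0x73C7 + 0x8D61 = 0x10128 → wrap carry → 0x0129
  0x0129 + 0x108E = 0x011B7
  0x11B7 + 0xE136 = 0x0F2ED
One's-complement sum = 0xF2ED.
Checksum = ~0xF2ED & 0xFFFF = 0x0D12.

0D12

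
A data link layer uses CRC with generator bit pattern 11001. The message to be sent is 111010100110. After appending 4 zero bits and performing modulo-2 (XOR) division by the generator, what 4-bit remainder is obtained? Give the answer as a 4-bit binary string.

0111

Append 4 zeros: 1110101001100000. Divide by 11001 (XOR where the leading bit is 1):
  pos 0: 11101 XOR 11001 = 00100
  pos 2: 10001 XOR 11001 = 01000
  pos 3: 10000 XOR 11001 = 01001
  pos 4: 10010 XOR 11001 = 01011
  pos 5: 10111 XOR 11001 = 01110
  pos 6: 11101 XOR 11001 = 00100
  pos 8: 10000 XOR 11001 = 01001
  pos 9: 10010 XOR 11001 = 01011
  pos 10: 10110 XOR 11001 = 01111
  pos 11: 11110 XOR 11001 = 00111
Remainder (last 4 bits) = 0111. This is the CRC / FCS.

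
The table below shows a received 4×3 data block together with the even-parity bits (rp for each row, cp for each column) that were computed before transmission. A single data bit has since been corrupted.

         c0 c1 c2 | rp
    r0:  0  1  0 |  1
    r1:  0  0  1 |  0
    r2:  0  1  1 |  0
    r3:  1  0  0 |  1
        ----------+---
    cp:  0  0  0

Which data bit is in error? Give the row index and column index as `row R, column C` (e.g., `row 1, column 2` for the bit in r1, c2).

row 1, column 0

Recompute each row's even parity and compare to rp:
  r0: data parity 1, sent rp 1 → ok
  r1: data parity 1, sent rp 0 → mismatch
  r2: data parity 0, sent rp 0 → ok
  r3: data parity 1, sent rp 1 → ok
Recompute each column's even parity and compare to cp:
  c0: data parity 1, sent cp 0 → mismatch
  c1: data parity 0, sent cp 0 → ok
  c2: data parity 0, sent cp 0 → ok
Exactly one row (r1) and one column (c0) fail → the flipped bit is at their intersection.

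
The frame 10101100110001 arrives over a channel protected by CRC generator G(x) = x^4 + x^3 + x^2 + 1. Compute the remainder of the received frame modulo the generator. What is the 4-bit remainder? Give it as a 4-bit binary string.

1110

Modulo-2 division of 10101100110001 by 11101:
  pos 0: 10101 XOR 11101 = 01000
  pos 1: 10001 XOR 11101 = 01100
  pos 2: 11000 XOR 11101 = 00101
  pos 4: 10101 XOR 11101 = 01000
  pos 5: 10001 XOR 11101 = 01100
  pos 6: 11000 XOR 11101 = 00101
  pos 8: 10100 XOR 11101 = 01001
  pos 9: 10011 XOR 11101 = 01110
Remainder = 1110 (nonzero — an error is detected).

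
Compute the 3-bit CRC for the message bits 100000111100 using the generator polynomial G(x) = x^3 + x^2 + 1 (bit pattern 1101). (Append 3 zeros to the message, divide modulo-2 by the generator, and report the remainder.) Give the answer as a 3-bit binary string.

111

Append 3 zeros: 100000111100000. Divide by 1101 (XOR where the leading bit is 1):
  pos 0: 1000 XOR 1101 = 0101
  pos 1: 1010 XOR 1101 = 0111
  pos 2: 1110 XOR 1101 = 0011
  pos 4: 1111 XOR 1101 = 0010
  pos 6: 1011 XOR 1101 = 0110
  pos 7: 1100 XOR 1101 = 0001
  pos 10: 1000 XOR 1101 = 0101
  pos 11: 1010 XOR 1101 = 0111
Remainder (last 3 bits) = 111. This is the CRC / FCS.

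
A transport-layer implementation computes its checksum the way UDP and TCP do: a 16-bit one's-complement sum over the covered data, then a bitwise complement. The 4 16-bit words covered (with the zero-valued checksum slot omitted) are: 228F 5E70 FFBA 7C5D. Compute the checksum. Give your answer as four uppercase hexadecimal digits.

02E8

One's-complement addition (fold any carry out of bit 15 back into bit 0):
  0x228F + 0x5E70 = 0x080FF
  0x80FF + 0xFFBA = 0x180B9 → wrap carry → 0x80BA
  0x80BA + 0x7C5D = 0x0FD17
One's-complement sum = 0xFD17.
Checksum = ~0xFD17 & 0xFFFF = 0x02E8.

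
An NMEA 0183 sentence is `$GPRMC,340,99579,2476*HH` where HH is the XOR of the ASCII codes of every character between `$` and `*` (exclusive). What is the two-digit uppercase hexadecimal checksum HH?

6C

XOR the ASCII codes of the payload characters:
  'G' = 0x47 → acc = 0x47
  'P' = 0x50 → acc = 0x17
  'R' = 0x52 → acc = 0x45
  'M' = 0x4D → acc = 0x08
  'C' = 0x43 → acc = 0x4B
  ',' = 0x2C → acc = 0x67
  '3' = 0x33 → acc = 0x54
  '4' = 0x34 → acc = 0x60
  '0' = 0x30 → acc = 0x50
  ',' = 0x2C → acc = 0x7C
  '9' = 0x39 → acc = 0x45
  '9' = 0x39 → acc = 0x7C
  '5' = 0x35 → acc = 0x49
  '7' = 0x37 → acc = 0x7E
  '9' = 0x39 → acc = 0x47
  ',' = 0x2C → acc = 0x6B
  '2' = 0x32 → acc = 0x59
  '4' = 0x34 → acc = 0x6D
  '7' = 0x37 → acc = 0x5A
  '6' = 0x36 → acc = 0x6C
Checksum = 0x6C.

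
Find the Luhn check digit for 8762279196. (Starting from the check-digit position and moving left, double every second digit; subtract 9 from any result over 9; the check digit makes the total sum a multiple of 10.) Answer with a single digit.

7

Partial digits right→left: 6 9 1 9 7 2 2 6 7 8
Double every second digit counting from the check-digit position (so the 1st, 3rd, 5th, ... of the partial from the right).
  doubled (with −9 where >9): 3 2 5 4 5 → sum 19
  kept as-is: 9 9 2 6 8 → sum 34
Total = 19 + 34 = 53.
Check digit = (10 − (53 mod 10)) mod 10 = 7.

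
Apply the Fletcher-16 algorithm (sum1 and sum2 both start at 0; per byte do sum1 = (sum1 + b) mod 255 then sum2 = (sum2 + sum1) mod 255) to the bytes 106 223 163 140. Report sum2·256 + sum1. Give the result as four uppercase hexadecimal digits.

Running sums (mod 255):
  after byte 0 (106): sum1=106, sum2=106
  after byte 1 (223): sum1=74, sum2=180
  after byte 2 (163): sum1=237, sum2=162
  after byte 3 (140): sum1=122, sum2=29
Checksum = sum2·256 + sum1 = 29·256 + 122 = 7546 = 0x1D7A.

1D7A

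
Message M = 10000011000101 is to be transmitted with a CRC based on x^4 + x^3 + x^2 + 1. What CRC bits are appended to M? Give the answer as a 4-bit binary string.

Append 4 zeros: 100000110001010000. Divide by 11101 (XOR where the leading bit is 1):
  pos 0: 10000 XOR 11101 = 01101
  pos 1: 11010 XOR 11101 = 00111
  pos 3: 11111 XOR 11101 = 00010
  pos 6: 10000 XOR 11101 = 01101
  pos 7: 11011 XOR 11101 = 00110
  pos 9: 11001 XOR 11101 = 00100
  pos 11: 10000 XOR 11101 = 01101
  pos 12: 11010 XOR 11101 = 00111
Remainder (last 4 bits) = 1110. This is the CRC / FCS.

1110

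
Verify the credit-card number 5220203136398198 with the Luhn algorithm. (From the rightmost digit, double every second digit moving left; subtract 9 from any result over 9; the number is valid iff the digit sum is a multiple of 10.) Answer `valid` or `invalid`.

From the right, keep odd positions and double even positions (subtract 9 from any doubled value over 9):
  doubled (positions 2,4,...): 9 7 6 6 6 4 4 1 → sum 43
  kept (positions 1,3,...): 8 1 9 6 1 0 0 2 → sum 27
Total = 70.
70 mod 10 = 0, so the number is valid.

valid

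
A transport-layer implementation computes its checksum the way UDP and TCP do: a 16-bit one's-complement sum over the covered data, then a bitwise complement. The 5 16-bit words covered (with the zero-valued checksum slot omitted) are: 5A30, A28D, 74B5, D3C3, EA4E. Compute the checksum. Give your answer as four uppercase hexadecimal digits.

D079

One's-complement addition (fold any carry out of bit 15 back into bit 0):
  0x5A30 + 0xA28D = 0x0FCBD
  0xFCBD + 0x74B5 = 0x17172 → wrap carry → 0x7173
  0x7173 + 0xD3C3 = 0x14536 → wrap carry → 0x4537
  0x4537 + 0xEA4E = 0x12F85 → wrap carry → 0x2F86
One's-complement sum = 0x2F86.
Checksum = ~0x2F86 & 0xFFFF = 0xD079.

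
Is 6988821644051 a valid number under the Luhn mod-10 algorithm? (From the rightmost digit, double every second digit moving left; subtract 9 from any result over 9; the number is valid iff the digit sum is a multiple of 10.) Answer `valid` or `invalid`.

valid

From the right, keep odd positions and double even positions (subtract 9 from any doubled value over 9):
  doubled (positions 2,4,...): 1 8 3 4 7 9 → sum 32
  kept (positions 1,3,...): 1 0 4 1 8 8 6 → sum 28
Total = 60.
60 mod 10 = 0, so the number is valid.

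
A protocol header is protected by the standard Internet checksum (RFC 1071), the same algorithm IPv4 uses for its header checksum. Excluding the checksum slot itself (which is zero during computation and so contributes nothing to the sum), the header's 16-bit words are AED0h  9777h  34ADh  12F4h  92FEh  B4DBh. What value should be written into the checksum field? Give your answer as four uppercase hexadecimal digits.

One's-complement addition (fold any carry out of bit 15 back into bit 0):
  0xAED0 + 0x9777 = 0x14647 → wrap carry → 0x4648
  0x4648 + 0x34AD = 0x07AF5
  0x7AF5 + 0x12F4 = 0x08DE9
  0x8DE9 + 0x92FE = 0x120E7 → wrap carry → 0x20E8
  0x20E8 + 0xB4DB = 0x0D5C3
One's-complement sum = 0xD5C3.
Checksum = ~0xD5C3 & 0xFFFF = 0x2A3C.

2A3C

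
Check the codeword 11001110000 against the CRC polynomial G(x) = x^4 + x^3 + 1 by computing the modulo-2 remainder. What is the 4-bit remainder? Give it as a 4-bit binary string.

Modulo-2 division of 11001110000 by 11001:
  pos 0: 11001 XOR 11001 = 00000
  pos 5: 11000 XOR 11001 = 00001
Remainder = 0010 (nonzero — an error is detected).

0010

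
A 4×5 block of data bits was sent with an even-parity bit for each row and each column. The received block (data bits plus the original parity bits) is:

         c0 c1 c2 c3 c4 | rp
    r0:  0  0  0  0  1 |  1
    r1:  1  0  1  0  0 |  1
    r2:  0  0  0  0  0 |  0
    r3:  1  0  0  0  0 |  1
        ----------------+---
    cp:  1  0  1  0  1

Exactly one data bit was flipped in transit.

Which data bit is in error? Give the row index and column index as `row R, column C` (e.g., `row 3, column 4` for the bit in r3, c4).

row 1, column 0

Recompute each row's even parity and compare to rp:
  r0: data parity 1, sent rp 1 → ok
  r1: data parity 0, sent rp 1 → mismatch
  r2: data parity 0, sent rp 0 → ok
  r3: data parity 1, sent rp 1 → ok
Recompute each column's even parity and compare to cp:
  c0: data parity 0, sent cp 1 → mismatch
  c1: data parity 0, sent cp 0 → ok
  c2: data parity 1, sent cp 1 → ok
  c3: data parity 0, sent cp 0 → ok
  c4: data parity 1, sent cp 1 → ok
Exactly one row (r1) and one column (c0) fail → the flipped bit is at their intersection.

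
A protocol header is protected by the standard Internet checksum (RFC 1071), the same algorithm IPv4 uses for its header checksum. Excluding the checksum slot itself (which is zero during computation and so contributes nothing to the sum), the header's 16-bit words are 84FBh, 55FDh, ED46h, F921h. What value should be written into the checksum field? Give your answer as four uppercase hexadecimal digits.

3E9E

One's-complement addition (fold any carry out of bit 15 back into bit 0):
  0x84FB + 0x55FD = 0x0DAF8
  0xDAF8 + 0xED46 = 0x1C83E → wrap carry → 0xC83F
  0xC83F + 0xF921 = 0x1C160 → wrap carry → 0xC161
One's-complement sum = 0xC161.
Checksum = ~0xC161 & 0xFFFF = 0x3E9E.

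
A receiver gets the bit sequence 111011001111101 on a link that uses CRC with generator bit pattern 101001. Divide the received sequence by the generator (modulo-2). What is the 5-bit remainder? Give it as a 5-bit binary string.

Modulo-2 division of 111011001111101 by 101001:
  pos 0: 111011 XOR 101001 = 010010
  pos 1: 100100 XOR 101001 = 001101
  pos 3: 110101 XOR 101001 = 011100
  pos 4: 111001 XOR 101001 = 010000
  pos 5: 100001 XOR 101001 = 001000
  pos 7: 100011 XOR 101001 = 001010
  pos 9: 101001 XOR 101001 = 000000
Remainder = 00000 (zero — the frame passes the CRC check).

00000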